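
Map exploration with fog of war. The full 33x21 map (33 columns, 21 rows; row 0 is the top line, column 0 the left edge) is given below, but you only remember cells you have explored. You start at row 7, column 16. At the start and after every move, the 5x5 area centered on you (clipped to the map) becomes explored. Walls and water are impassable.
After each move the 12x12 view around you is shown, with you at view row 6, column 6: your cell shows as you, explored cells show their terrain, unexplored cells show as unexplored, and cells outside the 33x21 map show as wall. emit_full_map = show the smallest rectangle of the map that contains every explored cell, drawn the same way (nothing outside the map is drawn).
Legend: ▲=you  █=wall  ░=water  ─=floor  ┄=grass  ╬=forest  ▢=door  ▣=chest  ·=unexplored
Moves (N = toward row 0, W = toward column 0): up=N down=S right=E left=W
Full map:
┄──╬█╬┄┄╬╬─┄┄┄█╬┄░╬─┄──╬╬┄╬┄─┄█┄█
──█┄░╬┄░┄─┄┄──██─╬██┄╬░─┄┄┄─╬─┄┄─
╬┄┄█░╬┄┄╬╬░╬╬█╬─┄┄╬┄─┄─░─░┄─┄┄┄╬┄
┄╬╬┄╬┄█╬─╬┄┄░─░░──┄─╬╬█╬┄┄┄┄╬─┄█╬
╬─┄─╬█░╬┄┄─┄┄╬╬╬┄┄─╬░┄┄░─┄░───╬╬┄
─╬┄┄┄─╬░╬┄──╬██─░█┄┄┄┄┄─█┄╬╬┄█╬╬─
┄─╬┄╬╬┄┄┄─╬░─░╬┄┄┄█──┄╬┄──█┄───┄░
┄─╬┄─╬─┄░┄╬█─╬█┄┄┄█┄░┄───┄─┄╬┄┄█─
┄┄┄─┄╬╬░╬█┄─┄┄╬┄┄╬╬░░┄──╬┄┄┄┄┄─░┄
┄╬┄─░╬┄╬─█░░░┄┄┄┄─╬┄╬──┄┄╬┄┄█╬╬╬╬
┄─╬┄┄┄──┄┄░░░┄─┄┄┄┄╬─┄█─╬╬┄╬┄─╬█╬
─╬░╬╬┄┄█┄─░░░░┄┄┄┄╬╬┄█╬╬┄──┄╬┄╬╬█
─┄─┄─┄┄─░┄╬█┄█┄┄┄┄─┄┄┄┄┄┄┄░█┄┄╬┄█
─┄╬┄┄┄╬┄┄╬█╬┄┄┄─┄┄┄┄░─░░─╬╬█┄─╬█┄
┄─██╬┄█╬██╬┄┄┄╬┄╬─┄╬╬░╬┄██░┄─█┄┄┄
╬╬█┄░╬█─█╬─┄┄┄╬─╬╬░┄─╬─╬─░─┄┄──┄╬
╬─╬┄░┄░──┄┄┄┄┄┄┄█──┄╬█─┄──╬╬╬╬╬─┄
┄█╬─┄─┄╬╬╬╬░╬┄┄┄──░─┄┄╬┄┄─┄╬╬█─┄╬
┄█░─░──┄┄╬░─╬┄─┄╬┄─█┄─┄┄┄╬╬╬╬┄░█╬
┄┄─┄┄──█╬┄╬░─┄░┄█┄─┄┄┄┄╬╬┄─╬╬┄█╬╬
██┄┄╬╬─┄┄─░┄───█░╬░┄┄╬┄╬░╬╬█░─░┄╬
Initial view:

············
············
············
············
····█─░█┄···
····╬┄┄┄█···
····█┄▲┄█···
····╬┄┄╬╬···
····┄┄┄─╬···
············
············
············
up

············
············
············
············
····╬╬┄┄─···
····█─░█┄···
····╬┄▲┄█···
····█┄┄┄█···
····╬┄┄╬╬···
····┄┄┄─╬···
············
············

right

············
············
············
············
···╬╬┄┄─╬···
···█─░█┄┄···
···╬┄┄▲█─···
···█┄┄┄█┄···
···╬┄┄╬╬░···
···┄┄┄─╬····
············
············

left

············
············
············
············
····╬╬┄┄─╬··
····█─░█┄┄··
····╬┄▲┄█─··
····█┄┄┄█┄··
····╬┄┄╬╬░··
····┄┄┄─╬···
············
············

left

············
············
············
············
····╬╬╬┄┄─╬·
····██─░█┄┄·
····░╬▲┄┄█─·
····╬█┄┄┄█┄·
····┄╬┄┄╬╬░·
·····┄┄┄─╬··
············
············

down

············
············
············
····╬╬╬┄┄─╬·
····██─░█┄┄·
····░╬┄┄┄█─·
····╬█▲┄┄█┄·
····┄╬┄┄╬╬░·
····┄┄┄┄─╬··
············
············
············

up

············
············
············
············
····╬╬╬┄┄─╬·
····██─░█┄┄·
····░╬▲┄┄█─·
····╬█┄┄┄█┄·
····┄╬┄┄╬╬░·
····┄┄┄┄─╬··
············
············

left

············
············
············
············
····┄╬╬╬┄┄─╬
····╬██─░█┄┄
····─░▲┄┄┄█─
····─╬█┄┄┄█┄
····┄┄╬┄┄╬╬░
·····┄┄┄┄─╬·
············
············

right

············
············
············
············
···┄╬╬╬┄┄─╬·
···╬██─░█┄┄·
···─░╬▲┄┄█─·
···─╬█┄┄┄█┄·
···┄┄╬┄┄╬╬░·
····┄┄┄┄─╬··
············
············

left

············
············
············
············
····┄╬╬╬┄┄─╬
····╬██─░█┄┄
····─░▲┄┄┄█─
····─╬█┄┄┄█┄
····┄┄╬┄┄╬╬░
·····┄┄┄┄─╬·
············
············

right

············
············
············
············
···┄╬╬╬┄┄─╬·
···╬██─░█┄┄·
···─░╬▲┄┄█─·
···─╬█┄┄┄█┄·
···┄┄╬┄┄╬╬░·
····┄┄┄┄─╬··
············
············

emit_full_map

┄╬╬╬┄┄─╬
╬██─░█┄┄
─░╬▲┄┄█─
─╬█┄┄┄█┄
┄┄╬┄┄╬╬░
·┄┄┄┄─╬·

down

············
············
············
···┄╬╬╬┄┄─╬·
···╬██─░█┄┄·
···─░╬┄┄┄█─·
···─╬█▲┄┄█┄·
···┄┄╬┄┄╬╬░·
····┄┄┄┄─╬··
············
············
············

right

············
············
············
··┄╬╬╬┄┄─╬··
··╬██─░█┄┄··
··─░╬┄┄┄█─··
··─╬█┄▲┄█┄··
··┄┄╬┄┄╬╬░··
···┄┄┄┄─╬···
············
············
············

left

············
············
············
···┄╬╬╬┄┄─╬·
···╬██─░█┄┄·
···─░╬┄┄┄█─·
···─╬█▲┄┄█┄·
···┄┄╬┄┄╬╬░·
····┄┄┄┄─╬··
············
············
············

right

············
············
············
··┄╬╬╬┄┄─╬··
··╬██─░█┄┄··
··─░╬┄┄┄█─··
··─╬█┄▲┄█┄··
··┄┄╬┄┄╬╬░··
···┄┄┄┄─╬···
············
············
············

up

············
············
············
············
··┄╬╬╬┄┄─╬··
··╬██─░█┄┄··
··─░╬┄▲┄█─··
··─╬█┄┄┄█┄··
··┄┄╬┄┄╬╬░··
···┄┄┄┄─╬···
············
············

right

············
············
············
············
·┄╬╬╬┄┄─╬···
·╬██─░█┄┄···
·─░╬┄┄▲█─···
·─╬█┄┄┄█┄···
·┄┄╬┄┄╬╬░···
··┄┄┄┄─╬····
············
············

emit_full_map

┄╬╬╬┄┄─╬
╬██─░█┄┄
─░╬┄┄▲█─
─╬█┄┄┄█┄
┄┄╬┄┄╬╬░
·┄┄┄┄─╬·

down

············
············
············
·┄╬╬╬┄┄─╬···
·╬██─░█┄┄···
·─░╬┄┄┄█─···
·─╬█┄┄▲█┄···
·┄┄╬┄┄╬╬░···
··┄┄┄┄─╬┄···
············
············
············

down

············
············
·┄╬╬╬┄┄─╬···
·╬██─░█┄┄···
·─░╬┄┄┄█─···
·─╬█┄┄┄█┄···
·┄┄╬┄┄▲╬░···
··┄┄┄┄─╬┄···
····┄┄┄┄╬···
············
············
············

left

············
············
··┄╬╬╬┄┄─╬··
··╬██─░█┄┄··
··─░╬┄┄┄█─··
··─╬█┄┄┄█┄··
··┄┄╬┄▲╬╬░··
···┄┄┄┄─╬┄··
····─┄┄┄┄╬··
············
············
············

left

············
············
···┄╬╬╬┄┄─╬·
···╬██─░█┄┄·
···─░╬┄┄┄█─·
···─╬█┄┄┄█┄·
···┄┄╬▲┄╬╬░·
····┄┄┄┄─╬┄·
····┄─┄┄┄┄╬·
············
············
············

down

············
···┄╬╬╬┄┄─╬·
···╬██─░█┄┄·
···─░╬┄┄┄█─·
···─╬█┄┄┄█┄·
···┄┄╬┄┄╬╬░·
····┄┄▲┄─╬┄·
····┄─┄┄┄┄╬·
····░┄┄┄┄···
············
············
············

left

············
····┄╬╬╬┄┄─╬
····╬██─░█┄┄
····─░╬┄┄┄█─
····─╬█┄┄┄█┄
····┄┄╬┄┄╬╬░
····░┄▲┄┄─╬┄
····░┄─┄┄┄┄╬
····░░┄┄┄┄··
············
············
············

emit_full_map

┄╬╬╬┄┄─╬
╬██─░█┄┄
─░╬┄┄┄█─
─╬█┄┄┄█┄
┄┄╬┄┄╬╬░
░┄▲┄┄─╬┄
░┄─┄┄┄┄╬
░░┄┄┄┄··

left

············
·····┄╬╬╬┄┄─
·····╬██─░█┄
·····─░╬┄┄┄█
····█─╬█┄┄┄█
····─┄┄╬┄┄╬╬
····░░▲┄┄┄─╬
····░░┄─┄┄┄┄
····░░░┄┄┄┄·
············
············
············

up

············
············
·····┄╬╬╬┄┄─
·····╬██─░█┄
····░─░╬┄┄┄█
····█─╬█┄┄┄█
····─┄▲╬┄┄╬╬
····░░┄┄┄┄─╬
····░░┄─┄┄┄┄
····░░░┄┄┄┄·
············
············

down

············
·····┄╬╬╬┄┄─
·····╬██─░█┄
····░─░╬┄┄┄█
····█─╬█┄┄┄█
····─┄┄╬┄┄╬╬
····░░▲┄┄┄─╬
····░░┄─┄┄┄┄
····░░░┄┄┄┄·
············
············
············

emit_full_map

·┄╬╬╬┄┄─╬
·╬██─░█┄┄
░─░╬┄┄┄█─
█─╬█┄┄┄█┄
─┄┄╬┄┄╬╬░
░░▲┄┄┄─╬┄
░░┄─┄┄┄┄╬
░░░┄┄┄┄··


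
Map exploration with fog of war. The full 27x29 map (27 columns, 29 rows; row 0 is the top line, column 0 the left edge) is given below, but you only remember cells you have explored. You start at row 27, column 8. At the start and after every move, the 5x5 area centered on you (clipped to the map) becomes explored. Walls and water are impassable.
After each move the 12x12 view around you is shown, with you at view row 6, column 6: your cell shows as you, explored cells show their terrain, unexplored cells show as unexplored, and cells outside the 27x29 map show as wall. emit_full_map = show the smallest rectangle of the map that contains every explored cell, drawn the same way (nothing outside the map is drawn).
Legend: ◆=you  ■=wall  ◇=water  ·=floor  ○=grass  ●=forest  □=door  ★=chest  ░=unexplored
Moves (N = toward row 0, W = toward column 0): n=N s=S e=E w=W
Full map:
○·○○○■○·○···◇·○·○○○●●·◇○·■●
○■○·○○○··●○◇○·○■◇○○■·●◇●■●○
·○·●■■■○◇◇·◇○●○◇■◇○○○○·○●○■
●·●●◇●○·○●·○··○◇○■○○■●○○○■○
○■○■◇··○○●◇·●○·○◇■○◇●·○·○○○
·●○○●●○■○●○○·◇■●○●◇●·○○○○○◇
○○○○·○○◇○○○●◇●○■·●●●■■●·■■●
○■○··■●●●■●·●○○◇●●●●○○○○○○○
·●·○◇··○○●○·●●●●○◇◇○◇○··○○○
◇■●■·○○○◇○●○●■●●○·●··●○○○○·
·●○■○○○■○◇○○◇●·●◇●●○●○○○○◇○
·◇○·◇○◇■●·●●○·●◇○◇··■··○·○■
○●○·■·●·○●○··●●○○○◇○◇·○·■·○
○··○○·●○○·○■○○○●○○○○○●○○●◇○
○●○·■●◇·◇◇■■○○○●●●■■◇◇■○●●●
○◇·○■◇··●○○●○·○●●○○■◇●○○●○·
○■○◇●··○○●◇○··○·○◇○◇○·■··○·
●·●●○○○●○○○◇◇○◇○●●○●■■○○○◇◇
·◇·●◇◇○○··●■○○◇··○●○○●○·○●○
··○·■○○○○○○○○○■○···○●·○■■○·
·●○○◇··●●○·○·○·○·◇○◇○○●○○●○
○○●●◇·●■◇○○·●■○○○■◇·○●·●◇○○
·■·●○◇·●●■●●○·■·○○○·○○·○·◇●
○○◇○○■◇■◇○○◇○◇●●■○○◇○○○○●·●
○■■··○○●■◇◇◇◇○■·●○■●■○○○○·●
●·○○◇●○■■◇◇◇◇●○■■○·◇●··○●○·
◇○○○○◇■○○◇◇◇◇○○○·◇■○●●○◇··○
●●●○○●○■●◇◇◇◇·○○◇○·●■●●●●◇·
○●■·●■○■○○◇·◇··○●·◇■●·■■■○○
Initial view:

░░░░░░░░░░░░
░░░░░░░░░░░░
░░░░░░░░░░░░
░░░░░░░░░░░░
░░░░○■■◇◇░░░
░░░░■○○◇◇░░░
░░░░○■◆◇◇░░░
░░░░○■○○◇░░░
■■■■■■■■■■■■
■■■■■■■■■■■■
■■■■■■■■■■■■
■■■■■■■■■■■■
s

░░░░░░░░░░░░
░░░░░░░░░░░░
░░░░░░░░░░░░
░░░░○■■◇◇░░░
░░░░■○○◇◇░░░
░░░░○■●◇◇░░░
░░░░○■◆○◇░░░
■■■■■■■■■■■■
■■■■■■■■■■■■
■■■■■■■■■■■■
■■■■■■■■■■■■
■■■■■■■■■■■■

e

░░░░░░░░░░░░
░░░░░░░░░░░░
░░░░░░░░░░░░
░░░○■■◇◇░░░░
░░░■○○◇◇◇░░░
░░░○■●◇◇◇░░░
░░░○■○◆◇·░░░
■■■■■■■■■■■■
■■■■■■■■■■■■
■■■■■■■■■■■■
■■■■■■■■■■■■
■■■■■■■■■■■■

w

░░░░░░░░░░░░
░░░░░░░░░░░░
░░░░░░░░░░░░
░░░░○■■◇◇░░░
░░░░■○○◇◇◇░░
░░░░○■●◇◇◇░░
░░░░○■◆○◇·░░
■■■■■■■■■■■■
■■■■■■■■■■■■
■■■■■■■■■■■■
■■■■■■■■■■■■
■■■■■■■■■■■■

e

░░░░░░░░░░░░
░░░░░░░░░░░░
░░░░░░░░░░░░
░░░○■■◇◇░░░░
░░░■○○◇◇◇░░░
░░░○■●◇◇◇░░░
░░░○■○◆◇·░░░
■■■■■■■■■■■■
■■■■■■■■■■■■
■■■■■■■■■■■■
■■■■■■■■■■■■
■■■■■■■■■■■■

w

░░░░░░░░░░░░
░░░░░░░░░░░░
░░░░░░░░░░░░
░░░░○■■◇◇░░░
░░░░■○○◇◇◇░░
░░░░○■●◇◇◇░░
░░░░○■◆○◇·░░
■■■■■■■■■■■■
■■■■■■■■■■■■
■■■■■■■■■■■■
■■■■■■■■■■■■
■■■■■■■■■■■■


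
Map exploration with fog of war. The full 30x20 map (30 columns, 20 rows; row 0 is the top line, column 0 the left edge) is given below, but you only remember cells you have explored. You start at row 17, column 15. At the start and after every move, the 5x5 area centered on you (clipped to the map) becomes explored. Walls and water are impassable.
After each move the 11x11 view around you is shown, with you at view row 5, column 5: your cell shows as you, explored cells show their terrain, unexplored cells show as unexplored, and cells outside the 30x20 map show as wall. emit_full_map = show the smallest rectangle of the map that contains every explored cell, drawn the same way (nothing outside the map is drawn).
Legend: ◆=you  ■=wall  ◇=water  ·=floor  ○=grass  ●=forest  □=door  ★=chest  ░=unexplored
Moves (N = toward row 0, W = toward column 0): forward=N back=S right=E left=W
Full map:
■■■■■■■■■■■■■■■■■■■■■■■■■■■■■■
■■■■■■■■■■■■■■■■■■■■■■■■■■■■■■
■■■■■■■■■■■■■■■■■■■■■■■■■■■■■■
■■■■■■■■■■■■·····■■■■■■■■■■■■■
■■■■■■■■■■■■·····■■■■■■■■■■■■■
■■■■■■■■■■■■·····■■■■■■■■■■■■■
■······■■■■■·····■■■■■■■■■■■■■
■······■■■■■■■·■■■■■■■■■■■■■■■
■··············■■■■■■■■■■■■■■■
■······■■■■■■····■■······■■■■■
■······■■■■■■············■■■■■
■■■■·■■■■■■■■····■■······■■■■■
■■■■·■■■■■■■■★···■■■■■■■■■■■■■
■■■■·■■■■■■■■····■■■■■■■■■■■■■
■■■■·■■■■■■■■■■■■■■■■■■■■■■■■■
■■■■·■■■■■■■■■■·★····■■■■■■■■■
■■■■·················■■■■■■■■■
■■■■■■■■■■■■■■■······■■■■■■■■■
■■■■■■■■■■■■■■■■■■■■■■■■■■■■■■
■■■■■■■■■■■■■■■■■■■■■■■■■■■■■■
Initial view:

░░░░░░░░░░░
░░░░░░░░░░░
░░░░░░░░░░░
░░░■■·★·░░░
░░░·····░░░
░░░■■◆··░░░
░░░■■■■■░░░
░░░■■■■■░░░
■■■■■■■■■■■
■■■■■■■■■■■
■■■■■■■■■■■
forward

░░░░░░░░░░░
░░░░░░░░░░░
░░░░░░░░░░░
░░░■■■■■░░░
░░░■■·★·░░░
░░░··◆··░░░
░░░■■···░░░
░░░■■■■■░░░
░░░■■■■■░░░
■■■■■■■■■■■
■■■■■■■■■■■

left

░░░░░░░░░░░
░░░░░░░░░░░
░░░░░░░░░░░
░░░■■■■■■░░
░░░■■■·★·░░
░░░··◆···░░
░░░■■■···░░
░░░■■■■■■░░
░░░░■■■■■░░
■■■■■■■■■■■
■■■■■■■■■■■

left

░░░░░░░░░░░
░░░░░░░░░░░
░░░░░░░░░░░
░░░■■■■■■■░
░░░■■■■·★·░
░░░··◆····░
░░░■■■■···░
░░░■■■■■■■░
░░░░░■■■■■░
■■■■■■■■■■■
■■■■■■■■■■■

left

░░░░░░░░░░░
░░░░░░░░░░░
░░░░░░░░░░░
░░░■■■■■■■■
░░░■■■■■·★·
░░░··◆·····
░░░■■■■■···
░░░■■■■■■■■
░░░░░░■■■■■
■■■■■■■■■■■
■■■■■■■■■■■

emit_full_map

■■■■■■■■
■■■■■·★·
··◆·····
■■■■■···
■■■■■■■■
░░░■■■■■

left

░░░░░░░░░░░
░░░░░░░░░░░
░░░░░░░░░░░
░░░■■■■■■■■
░░░■■■■■■·★
░░░··◆·····
░░░■■■■■■··
░░░■■■■■■■■
░░░░░░░■■■■
■■■■■■■■■■■
■■■■■■■■■■■

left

░░░░░░░░░░░
░░░░░░░░░░░
░░░░░░░░░░░
░░░■■■■■■■■
░░░■■■■■■■·
░░░··◆·····
░░░■■■■■■■·
░░░■■■■■■■■
░░░░░░░░■■■
■■■■■■■■■■■
■■■■■■■■■■■

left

░░░░░░░░░░░
░░░░░░░░░░░
░░░░░░░░░░░
░░░■■■■■■■■
░░░■■■■■■■■
░░░··◆·····
░░░■■■■■■■■
░░░■■■■■■■■
░░░░░░░░░■■
■■■■■■■■■■■
■■■■■■■■■■■

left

░░░░░░░░░░░
░░░░░░░░░░░
░░░░░░░░░░░
░░░■■■■■■■■
░░░■■■■■■■■
░░░··◆·····
░░░■■■■■■■■
░░░■■■■■■■■
░░░░░░░░░░■
■■■■■■■■■■■
■■■■■■■■■■■

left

░░░░░░░░░░░
░░░░░░░░░░░
░░░░░░░░░░░
░░░■■■■■■■■
░░░■■■■■■■■
░░░··◆·····
░░░■■■■■■■■
░░░■■■■■■■■
░░░░░░░░░░░
■■■■■■■■■■■
■■■■■■■■■■■

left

░░░░░░░░░░░
░░░░░░░░░░░
░░░░░░░░░░░
░░░·■■■■■■■
░░░·■■■■■■■
░░░··◆·····
░░░■■■■■■■■
░░░■■■■■■■■
░░░░░░░░░░░
■■■■■■■■■■■
■■■■■■■■■■■

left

░░░░░░░░░░░
░░░░░░░░░░░
░░░░░░░░░░░
░░░■·■■■■■■
░░░■·■■■■■■
░░░■·◆·····
░░░■■■■■■■■
░░░■■■■■■■■
░░░░░░░░░░░
■■■■■■■■■■■
■■■■■■■■■■■

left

■░░░░░░░░░░
■░░░░░░░░░░
■░░░░░░░░░░
■░░■■·■■■■■
■░░■■·■■■■■
■░░■■◆·····
■░░■■■■■■■■
■░░■■■■■■■■
■░░░░░░░░░░
■■■■■■■■■■■
■■■■■■■■■■■

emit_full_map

■■·■■■■■■■■■■■■■
■■·■■■■■■■■■■·★·
■■◆·············
■■■■■■■■■■■■■···
■■■■■■■■■■■■■■■■
░░░░░░░░░░░■■■■■

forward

■░░░░░░░░░░
■░░░░░░░░░░
■░░░░░░░░░░
■░░■■·■■░░░
■░░■■·■■■■■
■░░■■◆■■■■■
■░░■■······
■░░■■■■■■■■
■░░■■■■■■■■
■░░░░░░░░░░
■■■■■■■■■■■

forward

■░░░░░░░░░░
■░░░░░░░░░░
■░░░░░░░░░░
■░░■■·■■░░░
■░░■■·■■░░░
■░░■■◆■■■■■
■░░■■·■■■■■
■░░■■······
■░░■■■■■■■■
■░░■■■■■■■■
■░░░░░░░░░░

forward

■░░░░░░░░░░
■░░░░░░░░░░
■░░░░░░░░░░
■░░■■·■■░░░
■░░■■·■■░░░
■░░■■◆■■░░░
■░░■■·■■■■■
■░░■■·■■■■■
■░░■■······
■░░■■■■■■■■
■░░■■■■■■■■

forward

■░░░░░░░░░░
■░░░░░░░░░░
■░░░░░░░░░░
■░░·····░░░
■░░■■·■■░░░
■░░■■◆■■░░░
■░░■■·■■░░░
■░░■■·■■■■■
■░░■■·■■■■■
■░░■■······
■░░■■■■■■■■

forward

■░░░░░░░░░░
■░░░░░░░░░░
■░░░░░░░░░░
■░░·····░░░
■░░·····░░░
■░░■■◆■■░░░
■░░■■·■■░░░
■░░■■·■■░░░
■░░■■·■■■■■
■░░■■·■■■■■
■░░■■······

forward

■░░░░░░░░░░
■░░░░░░░░░░
■░░░░░░░░░░
■░░·····░░░
■░░·····░░░
■░░··◆··░░░
■░░■■·■■░░░
■░░■■·■■░░░
■░░■■·■■░░░
■░░■■·■■■■■
■░░■■·■■■■■

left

■■░░░░░░░░░
■■░░░░░░░░░
■■░░░░░░░░░
■■░······░░
■■░······░░
■■░··◆···░░
■■░■■■·■■░░
■■░■■■·■■░░
■■░░■■·■■░░
■■░░■■·■■■■
■■░░■■·■■■■

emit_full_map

······░░░░░░░░░░░
······░░░░░░░░░░░
··◆···░░░░░░░░░░░
■■■·■■░░░░░░░░░░░
■■■·■■░░░░░░░░░░░
░■■·■■░░░░░░░░░░░
░■■·■■■■■■■■■■■■■
░■■·■■■■■■■■■■·★·
░■■··············
░■■■■■■■■■■■■■···
░■■■■■■■■■■■■■■■■
░░░░░░░░░░░░■■■■■

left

■■■░░░░░░░░
■■■░░░░░░░░
■■■░░░░░░░░
■■■■······░
■■■■······░
■■■■·◆····░
■■■■■■■·■■░
■■■■■■■·■■░
■■■░░■■·■■░
■■■░░■■·■■■
■■■░░■■·■■■

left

■■■■░░░░░░░
■■■■░░░░░░░
■■■■░░░░░░░
■■■■■······
■■■■■······
■■■■■◆·····
■■■■■■■■·■■
■■■■■■■■·■■
■■■■░░■■·■■
■■■■░░■■·■■
■■■■░░■■·■■

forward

■■■■░░░░░░░
■■■■░░░░░░░
■■■■░░░░░░░
■■■■■···░░░
■■■■■······
■■■■■◆·····
■■■■■······
■■■■■■■■·■■
■■■■■■■■·■■
■■■■░░■■·■■
■■■■░░■■·■■

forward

■■■■░░░░░░░
■■■■░░░░░░░
■■■■░░░░░░░
■■■■■···░░░
■■■■■···░░░
■■■■■◆·····
■■■■■······
■■■■■······
■■■■■■■■·■■
■■■■■■■■·■■
■■■■░░■■·■■

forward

■■■■░░░░░░░
■■■■░░░░░░░
■■■■░░░░░░░
■■■■■■■■░░░
■■■■■···░░░
■■■■■◆··░░░
■■■■■······
■■■■■······
■■■■■······
■■■■■■■■·■■
■■■■■■■■·■■

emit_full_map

■■■■░░░░░░░░░░░░░░
■···░░░░░░░░░░░░░░
■◆··░░░░░░░░░░░░░░
■······░░░░░░░░░░░
■······░░░░░░░░░░░
■······░░░░░░░░░░░
■■■■·■■░░░░░░░░░░░
■■■■·■■░░░░░░░░░░░
░░■■·■■░░░░░░░░░░░
░░■■·■■■■■■■■■■■■■
░░■■·■■■■■■■■■■·★·
░░■■··············
░░■■■■■■■■■■■■■···
░░■■■■■■■■■■■■■■■■
░░░░░░░░░░░░░■■■■■

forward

■■■■░░░░░░░
■■■■░░░░░░░
■■■■░░░░░░░
■■■■■■■■░░░
■■■■■■■■░░░
■■■■■◆··░░░
■■■■■···░░░
■■■■■······
■■■■■······
■■■■■······
■■■■■■■■·■■

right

■■■░░░░░░░░
■■■░░░░░░░░
■■■░░░░░░░░
■■■■■■■■░░░
■■■■■■■■░░░
■■■■·◆··░░░
■■■■····░░░
■■■■······░
■■■■······░
■■■■······░
■■■■■■■·■■░

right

■■░░░░░░░░░
■■░░░░░░░░░
■■░░░░░░░░░
■■■■■■■■░░░
■■■■■■■■░░░
■■■··◆··░░░
■■■·····░░░
■■■······░░
■■■······░░
■■■······░░
■■■■■■·■■░░

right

■░░░░░░░░░░
■░░░░░░░░░░
■░░░░░░░░░░
■■■■■■■■░░░
■■■■■■■■░░░
■■···◆··░░░
■■······░░░
■■······░░░
■■······░░░
■■······░░░
■■■■■·■■░░░

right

░░░░░░░░░░░
░░░░░░░░░░░
░░░░░░░░░░░
■■■■■■■■░░░
■■■■■■■■░░░
■····◆·■░░░
■······■░░░
■·······░░░
■······░░░░
■······░░░░
■■■■·■■░░░░

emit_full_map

■■■■■■■■░░░░░░░░░░
■■■■■■■■░░░░░░░░░░
■····◆·■░░░░░░░░░░
■······■░░░░░░░░░░
■·······░░░░░░░░░░
■······░░░░░░░░░░░
■······░░░░░░░░░░░
■■■■·■■░░░░░░░░░░░
■■■■·■■░░░░░░░░░░░
░░■■·■■░░░░░░░░░░░
░░■■·■■■■■■■■■■■■■
░░■■·■■■■■■■■■■·★·
░░■■··············
░░■■■■■■■■■■■■■···
░░■■■■■■■■■■■■■■■■
░░░░░░░░░░░░░■■■■■


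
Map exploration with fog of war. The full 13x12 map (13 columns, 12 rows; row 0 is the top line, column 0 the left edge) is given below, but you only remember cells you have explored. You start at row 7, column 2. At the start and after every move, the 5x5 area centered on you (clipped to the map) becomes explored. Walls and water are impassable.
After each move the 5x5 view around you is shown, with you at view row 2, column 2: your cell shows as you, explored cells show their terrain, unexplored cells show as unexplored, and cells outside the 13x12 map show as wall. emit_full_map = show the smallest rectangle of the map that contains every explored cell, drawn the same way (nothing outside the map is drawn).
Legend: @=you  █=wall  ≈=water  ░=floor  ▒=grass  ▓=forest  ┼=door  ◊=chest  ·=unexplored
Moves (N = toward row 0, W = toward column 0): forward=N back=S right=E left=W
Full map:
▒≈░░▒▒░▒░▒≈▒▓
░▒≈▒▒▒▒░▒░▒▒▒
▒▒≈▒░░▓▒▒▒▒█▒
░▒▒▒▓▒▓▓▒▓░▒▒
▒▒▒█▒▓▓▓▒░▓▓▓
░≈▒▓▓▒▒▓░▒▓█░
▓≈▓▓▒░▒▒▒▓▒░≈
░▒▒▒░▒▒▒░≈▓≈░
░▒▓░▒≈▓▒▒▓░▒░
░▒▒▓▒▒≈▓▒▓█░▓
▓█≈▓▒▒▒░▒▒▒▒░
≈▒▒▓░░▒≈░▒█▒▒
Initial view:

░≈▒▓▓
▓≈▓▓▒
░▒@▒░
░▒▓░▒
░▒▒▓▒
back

▓≈▓▓▒
░▒▒▒░
░▒@░▒
░▒▒▓▒
▓█≈▓▒

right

≈▓▓▒░
▒▒▒░▒
▒▓@▒≈
▒▒▓▒▒
█≈▓▒▒

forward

≈▒▓▓▒
≈▓▓▒░
▒▒@░▒
▒▓░▒≈
▒▒▓▒▒

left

░≈▒▓▓
▓≈▓▓▒
░▒@▒░
░▒▓░▒
░▒▒▓▒

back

▓≈▓▓▒
░▒▒▒░
░▒@░▒
░▒▒▓▒
▓█≈▓▒

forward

░≈▒▓▓
▓≈▓▓▒
░▒@▒░
░▒▓░▒
░▒▒▓▒

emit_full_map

░≈▒▓▓▒
▓≈▓▓▒░
░▒@▒░▒
░▒▓░▒≈
░▒▒▓▒▒
▓█≈▓▒▒

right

≈▒▓▓▒
≈▓▓▒░
▒▒@░▒
▒▓░▒≈
▒▒▓▒▒

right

▒▓▓▒▒
▓▓▒░▒
▒▒@▒▒
▓░▒≈▓
▒▓▒▒≈

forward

▒█▒▓▓
▒▓▓▒▒
▓▓@░▒
▒▒░▒▒
▓░▒≈▓

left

▒▒█▒▓
≈▒▓▓▒
≈▓@▒░
▒▒▒░▒
▒▓░▒≈

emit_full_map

·▒▒█▒▓▓
░≈▒▓▓▒▒
▓≈▓@▒░▒
░▒▒▒░▒▒
░▒▓░▒≈▓
░▒▒▓▒▒≈
▓█≈▓▒▒·

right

▒█▒▓▓
▒▓▓▒▒
▓▓@░▒
▒▒░▒▒
▓░▒≈▓

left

▒▒█▒▓
≈▒▓▓▒
≈▓@▒░
▒▒▒░▒
▒▓░▒≈

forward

▒▒▒▓▒
▒▒█▒▓
≈▒@▓▒
≈▓▓▒░
▒▒▒░▒

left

░▒▒▒▓
▒▒▒█▒
░≈@▓▓
▓≈▓▓▒
░▒▒▒░

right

▒▒▒▓▒
▒▒█▒▓
≈▒@▓▒
≈▓▓▒░
▒▒▒░▒

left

░▒▒▒▓
▒▒▒█▒
░≈@▓▓
▓≈▓▓▒
░▒▒▒░

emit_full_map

░▒▒▒▓▒·
▒▒▒█▒▓▓
░≈@▓▓▒▒
▓≈▓▓▒░▒
░▒▒▒░▒▒
░▒▓░▒≈▓
░▒▒▓▒▒≈
▓█≈▓▒▒·


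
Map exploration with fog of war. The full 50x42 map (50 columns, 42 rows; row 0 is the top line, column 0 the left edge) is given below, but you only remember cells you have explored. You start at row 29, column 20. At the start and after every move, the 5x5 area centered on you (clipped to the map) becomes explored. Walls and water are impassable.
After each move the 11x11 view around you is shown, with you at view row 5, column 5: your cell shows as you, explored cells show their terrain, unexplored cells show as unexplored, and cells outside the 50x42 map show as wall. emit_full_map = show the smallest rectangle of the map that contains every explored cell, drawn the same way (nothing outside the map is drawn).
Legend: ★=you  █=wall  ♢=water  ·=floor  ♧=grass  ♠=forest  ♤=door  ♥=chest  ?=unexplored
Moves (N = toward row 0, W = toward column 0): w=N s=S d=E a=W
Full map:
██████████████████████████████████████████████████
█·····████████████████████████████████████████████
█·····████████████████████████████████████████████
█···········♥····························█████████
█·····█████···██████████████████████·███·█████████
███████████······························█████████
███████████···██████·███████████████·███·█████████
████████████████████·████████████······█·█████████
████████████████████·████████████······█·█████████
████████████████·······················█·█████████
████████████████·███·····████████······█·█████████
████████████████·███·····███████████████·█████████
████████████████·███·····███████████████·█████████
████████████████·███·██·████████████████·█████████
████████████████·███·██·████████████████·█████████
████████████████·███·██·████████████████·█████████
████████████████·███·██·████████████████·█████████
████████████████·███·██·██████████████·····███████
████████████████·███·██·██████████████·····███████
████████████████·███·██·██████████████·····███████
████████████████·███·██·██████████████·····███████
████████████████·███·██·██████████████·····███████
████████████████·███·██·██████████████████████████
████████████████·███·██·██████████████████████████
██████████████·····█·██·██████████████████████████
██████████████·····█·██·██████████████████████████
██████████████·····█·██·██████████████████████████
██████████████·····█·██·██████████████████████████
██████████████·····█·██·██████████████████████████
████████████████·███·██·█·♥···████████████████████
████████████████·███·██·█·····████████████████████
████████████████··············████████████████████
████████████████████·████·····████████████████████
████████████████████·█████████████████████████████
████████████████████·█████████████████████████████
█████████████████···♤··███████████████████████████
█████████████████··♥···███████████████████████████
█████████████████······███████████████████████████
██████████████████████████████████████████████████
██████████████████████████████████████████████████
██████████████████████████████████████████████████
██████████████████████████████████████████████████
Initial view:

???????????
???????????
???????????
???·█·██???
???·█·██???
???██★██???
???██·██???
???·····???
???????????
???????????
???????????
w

???????????
???????????
???????????
???·█·██???
???·█·██???
???·█★██???
???██·██???
???██·██???
???·····???
???????????
???????????

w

???????????
???????????
???????????
???·█·██???
???·█·██???
???·█★██???
???·█·██???
???██·██???
???██·██???
???·····???
???????????

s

???????????
???????????
???·█·██???
???·█·██???
???·█·██???
???·█★██???
???██·██???
???██·██???
???·····???
???????????
???????????

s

???????????
???·█·██???
???·█·██???
???·█·██???
???·█·██???
???██★██???
???██·██???
???·····???
???????????
???????????
???????????

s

???·█·██???
???·█·██???
???·█·██???
???·█·██???
???██·██???
???██★██???
???·····???
???██·██???
???????????
???????????
???????????

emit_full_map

·█·██
·█·██
·█·██
·█·██
██·██
██★██
·····
██·██

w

???????????
???·█·██???
???·█·██???
???·█·██???
???·█·██???
???██★██???
???██·██???
???·····???
???██·██???
???????????
???????????

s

???·█·██???
???·█·██???
???·█·██???
???·█·██???
???██·██???
???██★██???
???·····???
???██·██???
???????????
???????????
???????????

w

???????????
???·█·██???
???·█·██???
???·█·██???
???·█·██???
???██★██???
???██·██???
???·····???
???██·██???
???????????
???????????
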